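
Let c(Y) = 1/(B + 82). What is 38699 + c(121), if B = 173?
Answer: 9868246/255 ≈ 38699.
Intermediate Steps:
c(Y) = 1/255 (c(Y) = 1/(173 + 82) = 1/255)
38699 + c(121) = 38699 + 1/255 = 9868246/255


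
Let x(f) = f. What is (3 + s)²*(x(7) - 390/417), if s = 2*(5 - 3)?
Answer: 41307/139 ≈ 297.17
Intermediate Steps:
s = 4 (s = 2*2 = 4)
(3 + s)²*(x(7) - 390/417) = (3 + 4)²*(7 - 390/417) = 7²*(7 - 390*1/417) = 49*(7 - 130/139) = 49*(843/139) = 41307/139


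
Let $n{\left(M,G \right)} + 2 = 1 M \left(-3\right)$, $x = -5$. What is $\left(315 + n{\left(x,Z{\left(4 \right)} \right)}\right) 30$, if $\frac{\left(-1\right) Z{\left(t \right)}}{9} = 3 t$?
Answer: $9840$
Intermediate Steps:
$Z{\left(t \right)} = - 27 t$ ($Z{\left(t \right)} = - 9 \cdot 3 t = - 27 t$)
$n{\left(M,G \right)} = -2 - 3 M$ ($n{\left(M,G \right)} = -2 + 1 M \left(-3\right) = -2 + M \left(-3\right) = -2 - 3 M$)
$\left(315 + n{\left(x,Z{\left(4 \right)} \right)}\right) 30 = \left(315 - -13\right) 30 = \left(315 + \left(-2 + 15\right)\right) 30 = \left(315 + 13\right) 30 = 328 \cdot 30 = 9840$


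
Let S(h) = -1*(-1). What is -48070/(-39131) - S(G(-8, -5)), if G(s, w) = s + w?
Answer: 8939/39131 ≈ 0.22844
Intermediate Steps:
S(h) = 1
-48070/(-39131) - S(G(-8, -5)) = -48070/(-39131) - 1*1 = -48070*(-1/39131) - 1 = 48070/39131 - 1 = 8939/39131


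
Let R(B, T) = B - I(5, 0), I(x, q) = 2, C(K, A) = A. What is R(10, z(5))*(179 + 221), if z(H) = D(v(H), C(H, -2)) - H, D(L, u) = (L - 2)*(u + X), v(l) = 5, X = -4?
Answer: 3200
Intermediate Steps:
D(L, u) = (-4 + u)*(-2 + L) (D(L, u) = (L - 2)*(u - 4) = (-2 + L)*(-4 + u) = (-4 + u)*(-2 + L))
z(H) = -18 - H (z(H) = (8 - 4*5 - 2*(-2) + 5*(-2)) - H = (8 - 20 + 4 - 10) - H = -18 - H)
R(B, T) = -2 + B (R(B, T) = B - 1*2 = B - 2 = -2 + B)
R(10, z(5))*(179 + 221) = (-2 + 10)*(179 + 221) = 8*400 = 3200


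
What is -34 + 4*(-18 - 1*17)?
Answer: -174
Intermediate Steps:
-34 + 4*(-18 - 1*17) = -34 + 4*(-18 - 17) = -34 + 4*(-35) = -34 - 140 = -174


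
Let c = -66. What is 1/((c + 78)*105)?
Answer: 1/1260 ≈ 0.00079365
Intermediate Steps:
1/((c + 78)*105) = 1/((-66 + 78)*105) = 1/(12*105) = 1/1260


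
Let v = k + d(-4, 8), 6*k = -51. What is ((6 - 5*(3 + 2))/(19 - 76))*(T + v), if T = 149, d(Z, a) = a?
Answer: 99/2 ≈ 49.500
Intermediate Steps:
k = -17/2 (k = (⅙)*(-51) = -17/2 ≈ -8.5000)
v = -½ (v = -17/2 + 8 = -½ ≈ -0.50000)
((6 - 5*(3 + 2))/(19 - 76))*(T + v) = ((6 - 5*(3 + 2))/(19 - 76))*(149 - ½) = ((6 - 5*5)/(-57))*(297/2) = ((6 - 25)*(-1/57))*(297/2) = -19*(-1/57)*(297/2) = (⅓)*(297/2) = 99/2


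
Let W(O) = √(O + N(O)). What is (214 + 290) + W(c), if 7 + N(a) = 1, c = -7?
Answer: 504 + I*√13 ≈ 504.0 + 3.6056*I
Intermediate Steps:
N(a) = -6 (N(a) = -7 + 1 = -6)
W(O) = √(-6 + O) (W(O) = √(O - 6) = √(-6 + O))
(214 + 290) + W(c) = (214 + 290) + √(-6 - 7) = 504 + √(-13) = 504 + I*√13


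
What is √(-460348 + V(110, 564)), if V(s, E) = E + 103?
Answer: I*√459681 ≈ 678.0*I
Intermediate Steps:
V(s, E) = 103 + E
√(-460348 + V(110, 564)) = √(-460348 + (103 + 564)) = √(-460348 + 667) = √(-459681) = I*√459681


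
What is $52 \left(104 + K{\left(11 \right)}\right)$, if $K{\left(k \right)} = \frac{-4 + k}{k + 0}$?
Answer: $\frac{59852}{11} \approx 5441.1$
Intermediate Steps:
$K{\left(k \right)} = \frac{-4 + k}{k}$
$52 \left(104 + K{\left(11 \right)}\right) = 52 \left(104 + \frac{-4 + 11}{11}\right) = 52 \left(104 + \frac{1}{11} \cdot 7\right) = 52 \left(104 + \frac{7}{11}\right) = 52 \cdot \frac{1151}{11} = \frac{59852}{11}$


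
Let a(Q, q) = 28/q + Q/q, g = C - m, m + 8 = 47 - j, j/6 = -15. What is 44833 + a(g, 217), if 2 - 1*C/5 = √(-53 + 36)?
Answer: 1389810/31 - 5*I*√17/217 ≈ 44833.0 - 0.095002*I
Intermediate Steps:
j = -90 (j = 6*(-15) = -90)
m = 129 (m = -8 + (47 - 1*(-90)) = -8 + (47 + 90) = -8 + 137 = 129)
C = 10 - 5*I*√17 (C = 10 - 5*√(-53 + 36) = 10 - 5*I*√17 ≈ 10.0 - 20.616*I)
g = -119 - 5*I*√17 (g = (10 - 5*I*√17) - 1*129 = (10 - 5*I*√17) - 129 = -119 - 5*I*√17 ≈ -119.0 - 20.616*I)
44833 + a(g, 217) = 44833 + (28 + (-119 - 5*I*√17))/217 = 44833 + (-91 - 5*I*√17)/217 = 44833 + (-13/31 - 5*I*√17/217) = 1389810/31 - 5*I*√17/217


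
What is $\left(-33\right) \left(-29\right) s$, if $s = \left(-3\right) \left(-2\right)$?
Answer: $5742$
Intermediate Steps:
$s = 6$
$\left(-33\right) \left(-29\right) s = \left(-33\right) \left(-29\right) 6 = 957 \cdot 6 = 5742$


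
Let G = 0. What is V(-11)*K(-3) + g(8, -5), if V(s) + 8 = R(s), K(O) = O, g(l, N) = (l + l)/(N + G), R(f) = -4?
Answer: 164/5 ≈ 32.800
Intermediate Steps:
g(l, N) = 2*l/N (g(l, N) = (l + l)/(N + 0) = (2*l)/N = 2*l/N)
V(s) = -12 (V(s) = -8 - 4 = -12)
V(-11)*K(-3) + g(8, -5) = -12*(-3) + 2*8/(-5) = 36 + 2*8*(-⅕) = 36 - 16/5 = 164/5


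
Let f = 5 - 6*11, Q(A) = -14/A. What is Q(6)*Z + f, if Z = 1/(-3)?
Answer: -542/9 ≈ -60.222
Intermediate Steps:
Z = -⅓ ≈ -0.33333
f = -61 (f = 5 - 66 = -61)
Q(6)*Z + f = -14/6*(-⅓) - 61 = -14*⅙*(-⅓) - 61 = -7/3*(-⅓) - 61 = 7/9 - 61 = -542/9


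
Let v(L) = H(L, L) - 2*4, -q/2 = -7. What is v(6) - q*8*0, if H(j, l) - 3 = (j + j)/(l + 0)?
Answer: -3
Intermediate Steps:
q = 14 (q = -2*(-7) = 14)
H(j, l) = 3 + 2*j/l (H(j, l) = 3 + (j + j)/(l + 0) = 3 + (2*j)/l = 3 + 2*j/l)
v(L) = -3 (v(L) = (3 + 2*L/L) - 2*4 = (3 + 2) - 8 = 5 - 8 = -3)
v(6) - q*8*0 = -3 - 14*8*0 = -3 - 112*0 = -3 - 1*0 = -3 + 0 = -3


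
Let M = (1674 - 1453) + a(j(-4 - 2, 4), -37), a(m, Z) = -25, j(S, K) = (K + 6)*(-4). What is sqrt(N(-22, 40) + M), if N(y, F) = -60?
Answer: 2*sqrt(34) ≈ 11.662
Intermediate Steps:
j(S, K) = -24 - 4*K (j(S, K) = (6 + K)*(-4) = -24 - 4*K)
M = 196 (M = (1674 - 1453) - 25 = 221 - 25 = 196)
sqrt(N(-22, 40) + M) = sqrt(-60 + 196) = sqrt(136) = 2*sqrt(34)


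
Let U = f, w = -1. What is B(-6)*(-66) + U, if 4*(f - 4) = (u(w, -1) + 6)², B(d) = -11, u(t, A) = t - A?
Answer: 739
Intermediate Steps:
f = 13 (f = 4 + ((-1 - 1*(-1)) + 6)²/4 = 4 + ((-1 + 1) + 6)²/4 = 4 + (0 + 6)²/4 = 4 + (¼)*6² = 4 + (¼)*36 = 4 + 9 = 13)
U = 13
B(-6)*(-66) + U = -11*(-66) + 13 = 726 + 13 = 739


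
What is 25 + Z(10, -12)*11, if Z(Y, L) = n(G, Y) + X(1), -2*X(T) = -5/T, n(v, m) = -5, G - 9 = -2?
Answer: -5/2 ≈ -2.5000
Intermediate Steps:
G = 7 (G = 9 - 2 = 7)
X(T) = 5/(2*T) (X(T) = -(-5)/(2*T) = 5/(2*T))
Z(Y, L) = -5/2 (Z(Y, L) = -5 + (5/2)/1 = -5 + (5/2)*1 = -5 + 5/2 = -5/2)
25 + Z(10, -12)*11 = 25 - 5/2*11 = 25 - 55/2 = -5/2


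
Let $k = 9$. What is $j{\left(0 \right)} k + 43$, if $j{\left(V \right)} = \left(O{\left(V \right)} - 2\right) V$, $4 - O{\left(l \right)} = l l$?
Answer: $43$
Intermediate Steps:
$O{\left(l \right)} = 4 - l^{2}$ ($O{\left(l \right)} = 4 - l l = 4 - l^{2}$)
$j{\left(V \right)} = V \left(2 - V^{2}\right)$ ($j{\left(V \right)} = \left(\left(4 - V^{2}\right) - 2\right) V = \left(2 - V^{2}\right) V = V \left(2 - V^{2}\right)$)
$j{\left(0 \right)} k + 43 = 0 \left(2 - 0^{2}\right) 9 + 43 = 0 \left(2 - 0\right) 9 + 43 = 0 \left(2 + 0\right) 9 + 43 = 0 \cdot 2 \cdot 9 + 43 = 0 \cdot 9 + 43 = 0 + 43 = 43$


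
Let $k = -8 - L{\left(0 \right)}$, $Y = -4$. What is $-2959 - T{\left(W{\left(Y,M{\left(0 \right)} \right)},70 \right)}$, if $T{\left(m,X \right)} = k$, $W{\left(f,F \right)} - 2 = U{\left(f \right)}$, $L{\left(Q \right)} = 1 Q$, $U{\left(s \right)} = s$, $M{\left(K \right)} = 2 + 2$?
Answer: $-2951$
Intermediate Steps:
$M{\left(K \right)} = 4$
$L{\left(Q \right)} = Q$
$W{\left(f,F \right)} = 2 + f$
$k = -8$ ($k = -8 - 0 = -8 + 0 = -8$)
$T{\left(m,X \right)} = -8$
$-2959 - T{\left(W{\left(Y,M{\left(0 \right)} \right)},70 \right)} = -2959 - -8 = -2959 + 8 = -2951$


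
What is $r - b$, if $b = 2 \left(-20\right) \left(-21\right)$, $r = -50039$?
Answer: $-50879$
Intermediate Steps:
$b = 840$ ($b = \left(-40\right) \left(-21\right) = 840$)
$r - b = -50039 - 840 = -50879$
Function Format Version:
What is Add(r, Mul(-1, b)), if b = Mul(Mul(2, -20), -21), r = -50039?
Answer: -50879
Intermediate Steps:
b = 840 (b = Mul(-40, -21) = 840)
Add(r, Mul(-1, b)) = Add(-50039, Mul(-1, 840)) = Add(-50039, -840) = -50879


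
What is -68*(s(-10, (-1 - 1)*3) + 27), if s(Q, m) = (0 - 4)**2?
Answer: -2924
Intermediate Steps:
s(Q, m) = 16 (s(Q, m) = (-4)**2 = 16)
-68*(s(-10, (-1 - 1)*3) + 27) = -68*(16 + 27) = -68*43 = -2924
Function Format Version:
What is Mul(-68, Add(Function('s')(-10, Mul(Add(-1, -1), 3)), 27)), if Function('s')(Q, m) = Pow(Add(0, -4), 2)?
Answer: -2924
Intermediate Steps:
Function('s')(Q, m) = 16 (Function('s')(Q, m) = Pow(-4, 2) = 16)
Mul(-68, Add(Function('s')(-10, Mul(Add(-1, -1), 3)), 27)) = Mul(-68, Add(16, 27)) = Mul(-68, 43) = -2924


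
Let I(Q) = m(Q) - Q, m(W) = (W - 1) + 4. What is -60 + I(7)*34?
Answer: 42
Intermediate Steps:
m(W) = 3 + W (m(W) = (-1 + W) + 4 = 3 + W)
I(Q) = 3 (I(Q) = (3 + Q) - Q = 3)
-60 + I(7)*34 = -60 + 3*34 = -60 + 102 = 42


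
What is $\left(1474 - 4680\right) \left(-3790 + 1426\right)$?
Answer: $7578984$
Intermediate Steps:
$\left(1474 - 4680\right) \left(-3790 + 1426\right) = \left(-3206\right) \left(-2364\right) = 7578984$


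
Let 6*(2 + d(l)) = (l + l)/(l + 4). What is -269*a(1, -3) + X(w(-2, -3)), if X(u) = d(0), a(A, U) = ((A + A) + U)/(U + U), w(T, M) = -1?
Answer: -281/6 ≈ -46.833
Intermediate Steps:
d(l) = -2 + l/(3*(4 + l)) (d(l) = -2 + ((l + l)/(l + 4))/6 = -2 + ((2*l)/(4 + l))/6 = -2 + (2*l/(4 + l))/6 = -2 + l/(3*(4 + l)))
a(A, U) = (U + 2*A)/(2*U) (a(A, U) = (2*A + U)/((2*U)) = (U + 2*A)*(1/(2*U)) = (U + 2*A)/(2*U))
X(u) = -2 (X(u) = (-24 - 5*0)/(3*(4 + 0)) = (1/3)*(-24 + 0)/4 = (1/3)*(1/4)*(-24) = -2)
-269*a(1, -3) + X(w(-2, -3)) = -269*(1 + (1/2)*(-3))/(-3) - 2 = -(-269)*(1 - 3/2)/3 - 2 = -(-269)*(-1)/(3*2) - 2 = -269*1/6 - 2 = -269/6 - 2 = -281/6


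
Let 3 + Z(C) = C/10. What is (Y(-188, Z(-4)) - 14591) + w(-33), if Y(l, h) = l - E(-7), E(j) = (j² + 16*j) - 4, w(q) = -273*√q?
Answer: -14712 - 273*I*√33 ≈ -14712.0 - 1568.3*I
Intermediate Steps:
Z(C) = -3 + C/10
E(j) = -4 + j² + 16*j
Y(l, h) = 67 + l (Y(l, h) = l - (-4 + (-7)² + 16*(-7)) = l - (-4 + 49 - 112) = l - 1*(-67) = l + 67 = 67 + l)
(Y(-188, Z(-4)) - 14591) + w(-33) = ((67 - 188) - 14591) - 273*I*√33 = (-121 - 14591) - 273*I*√33 = -14712 - 273*I*√33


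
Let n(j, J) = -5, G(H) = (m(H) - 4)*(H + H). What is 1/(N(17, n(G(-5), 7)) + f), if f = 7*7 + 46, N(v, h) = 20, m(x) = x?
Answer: 1/115 ≈ 0.0086956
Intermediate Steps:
G(H) = 2*H*(-4 + H) (G(H) = (H - 4)*(H + H) = (-4 + H)*(2*H) = 2*H*(-4 + H))
f = 95 (f = 49 + 46 = 95)
1/(N(17, n(G(-5), 7)) + f) = 1/(20 + 95) = 1/115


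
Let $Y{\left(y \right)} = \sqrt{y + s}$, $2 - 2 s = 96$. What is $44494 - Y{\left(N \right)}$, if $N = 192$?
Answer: $44494 - \sqrt{145} \approx 44482.0$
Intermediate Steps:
$s = -47$ ($s = 1 - 48 = -47$)
$Y{\left(y \right)} = \sqrt{-47 + y}$ ($Y{\left(y \right)} = \sqrt{y - 47} = \sqrt{-47 + y}$)
$44494 - Y{\left(N \right)} = 44494 - \sqrt{-47 + 192} = 44494 - \sqrt{145}$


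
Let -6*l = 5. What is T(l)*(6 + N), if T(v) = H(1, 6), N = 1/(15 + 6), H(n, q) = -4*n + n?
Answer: -127/7 ≈ -18.143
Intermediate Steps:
l = -5/6 (l = -1/6*5 = -5/6 ≈ -0.83333)
H(n, q) = -3*n
N = 1/21 ≈ 0.047619
T(v) = -3 (T(v) = -3*1 = -3)
T(l)*(6 + N) = -3*(6 + 1/21) = -3*127/21 = -127/7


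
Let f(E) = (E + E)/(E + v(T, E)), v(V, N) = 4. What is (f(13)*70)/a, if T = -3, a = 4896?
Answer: 455/20808 ≈ 0.021867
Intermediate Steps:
f(E) = 2*E/(4 + E) (f(E) = (E + E)/(E + 4) = (2*E)/(4 + E) = 2*E/(4 + E))
(f(13)*70)/a = ((2*13/(4 + 13))*70)/4896 = ((2*13/17)*70)*(1/4896) = ((2*13*(1/17))*70)*(1/4896) = ((26/17)*70)*(1/4896) = (1820/17)*(1/4896) = 455/20808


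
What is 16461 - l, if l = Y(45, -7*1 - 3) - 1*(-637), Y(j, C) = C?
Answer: 15834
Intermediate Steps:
l = 627 (l = (-7*1 - 3) - 1*(-637) = (-7 - 3) + 637 = -10 + 637 = 627)
16461 - l = 16461 - 1*627 = 16461 - 627 = 15834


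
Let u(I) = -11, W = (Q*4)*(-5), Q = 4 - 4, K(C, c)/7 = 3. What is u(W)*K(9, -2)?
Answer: -231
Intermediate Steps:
K(C, c) = 21 (K(C, c) = 7*3 = 21)
Q = 0
W = 0 (W = (0*4)*(-5) = 0*(-5) = 0)
u(W)*K(9, -2) = -11*21 = -231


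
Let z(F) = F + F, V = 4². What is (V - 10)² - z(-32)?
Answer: 100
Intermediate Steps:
V = 16
z(F) = 2*F
(V - 10)² - z(-32) = (16 - 10)² - 2*(-32) = 6² - 1*(-64) = 36 + 64 = 100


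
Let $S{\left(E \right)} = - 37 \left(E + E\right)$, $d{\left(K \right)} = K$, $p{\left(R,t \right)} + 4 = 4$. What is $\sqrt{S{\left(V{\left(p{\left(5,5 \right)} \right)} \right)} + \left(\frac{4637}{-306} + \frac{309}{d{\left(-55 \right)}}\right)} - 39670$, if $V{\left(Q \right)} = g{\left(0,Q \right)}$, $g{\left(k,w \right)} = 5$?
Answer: $-39670 + \frac{i \sqrt{12298408430}}{5610} \approx -39670.0 + 19.768 i$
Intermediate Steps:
$p{\left(R,t \right)} = 0$ ($p{\left(R,t \right)} = -4 + 4 = 0$)
$V{\left(Q \right)} = 5$
$S{\left(E \right)} = - 74 E$ ($S{\left(E \right)} = - 37 \cdot 2 E = - 74 E$)
$\sqrt{S{\left(V{\left(p{\left(5,5 \right)} \right)} \right)} + \left(\frac{4637}{-306} + \frac{309}{d{\left(-55 \right)}}\right)} - 39670 = \sqrt{\left(-74\right) 5 + \left(\frac{4637}{-306} + \frac{309}{-55}\right)} - 39670 = \sqrt{-370 + \left(4637 \left(- \frac{1}{306}\right) + 309 \left(- \frac{1}{55}\right)\right)} - 39670 = \sqrt{-370 - \frac{349589}{16830}} - 39670 = \sqrt{- \frac{6576689}{16830}} - 39670 = \frac{i \sqrt{12298408430}}{5610} - 39670 = -39670 + \frac{i \sqrt{12298408430}}{5610}$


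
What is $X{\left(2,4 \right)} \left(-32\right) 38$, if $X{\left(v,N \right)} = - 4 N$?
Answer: $19456$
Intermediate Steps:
$X{\left(2,4 \right)} \left(-32\right) 38 = \left(-4\right) 4 \left(-32\right) 38 = \left(-16\right) \left(-32\right) 38 = 512 \cdot 38 = 19456$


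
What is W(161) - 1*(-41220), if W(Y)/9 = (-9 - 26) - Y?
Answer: 39456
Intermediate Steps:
W(Y) = -315 - 9*Y (W(Y) = 9*((-9 - 26) - Y) = 9*(-35 - Y) = -315 - 9*Y)
W(161) - 1*(-41220) = (-315 - 9*161) - 1*(-41220) = (-315 - 1449) + 41220 = -1764 + 41220 = 39456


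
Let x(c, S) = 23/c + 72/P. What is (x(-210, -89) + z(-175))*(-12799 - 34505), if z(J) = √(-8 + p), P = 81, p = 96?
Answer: -1290348/35 - 94608*√22 ≈ -4.8062e+5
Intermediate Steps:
x(c, S) = 8/9 + 23/c (x(c, S) = 23/c + 72/81 = 23/c + 72*(1/81) = 23/c + 8/9 = 8/9 + 23/c)
z(J) = 2*√22 (z(J) = √(-8 + 96) = √88 = 2*√22)
(x(-210, -89) + z(-175))*(-12799 - 34505) = ((8/9 + 23/(-210)) + 2*√22)*(-12799 - 34505) = ((8/9 + 23*(-1/210)) + 2*√22)*(-47304) = ((8/9 - 23/210) + 2*√22)*(-47304) = (491/630 + 2*√22)*(-47304) = -1290348/35 - 94608*√22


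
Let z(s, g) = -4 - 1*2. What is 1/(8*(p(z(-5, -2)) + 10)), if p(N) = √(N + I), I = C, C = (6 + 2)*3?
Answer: 5/328 - 3*√2/656 ≈ 0.0087765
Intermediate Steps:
C = 24 (C = 8*3 = 24)
I = 24
z(s, g) = -6 (z(s, g) = -4 - 2 = -6)
p(N) = √(24 + N) (p(N) = √(N + 24) = √(24 + N))
1/(8*(p(z(-5, -2)) + 10)) = 1/(8*(√(24 - 6) + 10)) = 1/(8*(√18 + 10)) = 1/(8*(3*√2 + 10)) = 1/(8*(10 + 3*√2)) = 1/(80 + 24*√2)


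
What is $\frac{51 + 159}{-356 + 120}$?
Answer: $- \frac{105}{118} \approx -0.88983$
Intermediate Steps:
$\frac{51 + 159}{-356 + 120} = \frac{210}{-236} = 210 \left(- \frac{1}{236}\right) = - \frac{105}{118}$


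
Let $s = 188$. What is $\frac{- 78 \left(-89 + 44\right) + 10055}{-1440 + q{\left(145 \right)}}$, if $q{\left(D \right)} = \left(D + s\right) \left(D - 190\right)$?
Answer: $- \frac{2713}{3285} \approx -0.82588$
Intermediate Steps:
$q{\left(D \right)} = \left(-190 + D\right) \left(188 + D\right)$ ($q{\left(D \right)} = \left(D + 188\right) \left(D - 190\right) = \left(188 + D\right) \left(-190 + D\right) = \left(-190 + D\right) \left(188 + D\right)$)
$\frac{- 78 \left(-89 + 44\right) + 10055}{-1440 + q{\left(145 \right)}} = \frac{- 78 \left(-89 + 44\right) + 10055}{-1440 - \left(36010 - 21025\right)} = \frac{\left(-78\right) \left(-45\right) + 10055}{-1440 - 14985} = \frac{3510 + 10055}{-1440 - 14985} = \frac{13565}{-16425} = 13565 \left(- \frac{1}{16425}\right) = - \frac{2713}{3285}$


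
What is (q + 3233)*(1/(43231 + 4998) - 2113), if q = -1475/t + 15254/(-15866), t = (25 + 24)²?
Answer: -896052185650405716/131232025351 ≈ -6.8280e+6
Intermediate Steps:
t = 2401 (t = 49² = 2401)
q = -30013602/19047133 (q = -1475/2401 + 15254/(-15866) = -1475*1/2401 + 15254*(-1/15866) = -1475/2401 - 7627/7933 = -30013602/19047133 ≈ -1.5758)
(q + 3233)*(1/(43231 + 4998) - 2113) = (-30013602/19047133 + 3233)*(1/(43231 + 4998) - 2113) = 61549367387*(1/48229 - 2113)/19047133 = (61549367387/19047133)*(-101907876/48229) = -896052185650405716/131232025351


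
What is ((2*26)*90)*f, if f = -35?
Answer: -163800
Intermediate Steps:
((2*26)*90)*f = ((2*26)*90)*(-35) = (52*90)*(-35) = 4680*(-35) = -163800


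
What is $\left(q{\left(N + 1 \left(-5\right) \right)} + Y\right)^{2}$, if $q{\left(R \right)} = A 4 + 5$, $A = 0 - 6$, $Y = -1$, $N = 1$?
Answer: $400$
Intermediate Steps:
$A = -6$ ($A = 0 - 6 = -6$)
$q{\left(R \right)} = -19$ ($q{\left(R \right)} = \left(-6\right) 4 + 5 = -24 + 5 = -19$)
$\left(q{\left(N + 1 \left(-5\right) \right)} + Y\right)^{2} = \left(-19 - 1\right)^{2} = \left(-20\right)^{2} = 400$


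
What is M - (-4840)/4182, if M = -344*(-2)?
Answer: 1441028/2091 ≈ 689.16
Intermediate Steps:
M = 688
M - (-4840)/4182 = 688 - (-4840)/4182 = 688 - 1*(-2420/2091) = 688 + 2420/2091 = 1441028/2091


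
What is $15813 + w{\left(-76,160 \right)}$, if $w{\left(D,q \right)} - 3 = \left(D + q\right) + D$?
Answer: $15824$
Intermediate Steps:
$w{\left(D,q \right)} = 3 + q + 2 D$ ($w{\left(D,q \right)} = 3 + \left(\left(D + q\right) + D\right) = 3 + \left(q + 2 D\right) = 3 + q + 2 D$)
$15813 + w{\left(-76,160 \right)} = 15813 + \left(3 + 160 + 2 \left(-76\right)\right) = 15813 + \left(3 + 160 - 152\right) = 15813 + 11 = 15824$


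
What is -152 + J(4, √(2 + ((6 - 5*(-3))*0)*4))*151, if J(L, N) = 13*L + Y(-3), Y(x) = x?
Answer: 7247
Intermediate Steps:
J(L, N) = -3 + 13*L (J(L, N) = 13*L - 3 = -3 + 13*L)
-152 + J(4, √(2 + ((6 - 5*(-3))*0)*4))*151 = -152 + (-3 + 13*4)*151 = -152 + (-3 + 52)*151 = -152 + 49*151 = -152 + 7399 = 7247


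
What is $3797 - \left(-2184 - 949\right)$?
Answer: $6930$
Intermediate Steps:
$3797 - \left(-2184 - 949\right) = 3797 - -3133 = 3797 + 3133 = 6930$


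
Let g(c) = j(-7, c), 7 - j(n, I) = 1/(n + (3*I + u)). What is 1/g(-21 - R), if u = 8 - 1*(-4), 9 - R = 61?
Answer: 98/685 ≈ 0.14307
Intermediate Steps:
R = -52 (R = 9 - 1*61 = 9 - 61 = -52)
u = 12 (u = 8 + 4 = 12)
j(n, I) = 7 - 1/(12 + n + 3*I) (j(n, I) = 7 - 1/(n + (3*I + 12)) = 7 - 1/(n + (12 + 3*I)) = 7 - 1/(12 + n + 3*I))
g(c) = (34 + 21*c)/(5 + 3*c) (g(c) = (83 + 7*(-7) + 21*c)/(12 - 7 + 3*c) = (83 - 49 + 21*c)/(5 + 3*c) = (34 + 21*c)/(5 + 3*c))
1/g(-21 - R) = 1/((34 + 21*(-21 - 1*(-52)))/(5 + 3*(-21 - 1*(-52)))) = 1/((34 + 21*(-21 + 52))/(5 + 3*(-21 + 52))) = 1/((34 + 21*31)/(5 + 3*31)) = 1/((34 + 651)/(5 + 93)) = 1/(685/98) = 98/685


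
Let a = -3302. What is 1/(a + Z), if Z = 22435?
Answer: 1/19133 ≈ 5.2266e-5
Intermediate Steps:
1/(a + Z) = 1/(-3302 + 22435) = 1/19133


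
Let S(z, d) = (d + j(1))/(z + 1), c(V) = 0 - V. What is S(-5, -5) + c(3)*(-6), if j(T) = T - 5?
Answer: 81/4 ≈ 20.250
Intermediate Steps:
j(T) = -5 + T
c(V) = -V
S(z, d) = (-4 + d)/(1 + z) (S(z, d) = (d + (-5 + 1))/(z + 1) = (d - 4)/(1 + z) = (-4 + d)/(1 + z))
S(-5, -5) + c(3)*(-6) = (-4 - 5)/(1 - 5) - 1*3*(-6) = -9/(-4) - 3*(-6) = -1/4*(-9) + 18 = 9/4 + 18 = 81/4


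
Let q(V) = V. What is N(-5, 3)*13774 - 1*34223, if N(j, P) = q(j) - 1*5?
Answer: -171963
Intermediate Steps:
N(j, P) = -5 + j (N(j, P) = j - 1*5 = j - 5 = -5 + j)
N(-5, 3)*13774 - 1*34223 = (-5 - 5)*13774 - 1*34223 = -10*13774 - 34223 = -137740 - 34223 = -171963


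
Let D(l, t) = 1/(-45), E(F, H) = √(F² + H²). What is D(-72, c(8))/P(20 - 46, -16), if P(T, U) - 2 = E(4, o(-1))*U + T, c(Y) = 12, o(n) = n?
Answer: -1/7080 + √17/10620 ≈ 0.00024700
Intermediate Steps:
P(T, U) = 2 + T + U*√17 (P(T, U) = 2 + (√(4² + (-1)²)*U + T) = 2 + (√(16 + 1)*U + T) = 2 + (√17*U + T) = 2 + (U*√17 + T) = 2 + (T + U*√17) = 2 + T + U*√17)
D(l, t) = -1/45
D(-72, c(8))/P(20 - 46, -16) = -1/(45*(2 + (20 - 46) - 16*√17)) = -1/(45*(2 - 26 - 16*√17)) = -1/(45*(-24 - 16*√17))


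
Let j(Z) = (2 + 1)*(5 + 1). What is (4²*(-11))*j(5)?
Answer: -3168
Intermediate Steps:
j(Z) = 18 (j(Z) = 3*6 = 18)
(4²*(-11))*j(5) = (4²*(-11))*18 = (16*(-11))*18 = -176*18 = -3168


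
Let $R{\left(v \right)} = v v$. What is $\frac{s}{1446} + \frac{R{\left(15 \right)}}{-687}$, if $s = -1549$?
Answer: $- \frac{463171}{331134} \approx -1.3987$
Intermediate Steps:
$R{\left(v \right)} = v^{2}$
$\frac{s}{1446} + \frac{R{\left(15 \right)}}{-687} = - \frac{1549}{1446} + \frac{15^{2}}{-687} = \left(-1549\right) \frac{1}{1446} + 225 \left(- \frac{1}{687}\right) = - \frac{1549}{1446} - \frac{75}{229} = - \frac{463171}{331134}$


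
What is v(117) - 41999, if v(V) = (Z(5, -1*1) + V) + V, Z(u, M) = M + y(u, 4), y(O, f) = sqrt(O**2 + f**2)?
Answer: -41766 + sqrt(41) ≈ -41760.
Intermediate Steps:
Z(u, M) = M + sqrt(16 + u**2) (Z(u, M) = M + sqrt(u**2 + 4**2) = M + sqrt(u**2 + 16) = M + sqrt(16 + u**2))
v(V) = -1 + sqrt(41) + 2*V (v(V) = ((-1*1 + sqrt(16 + 5**2)) + V) + V = ((-1 + sqrt(16 + 25)) + V) + V = ((-1 + sqrt(41)) + V) + V = (-1 + V + sqrt(41)) + V = -1 + sqrt(41) + 2*V)
v(117) - 41999 = (-1 + sqrt(41) + 2*117) - 41999 = (-1 + sqrt(41) + 234) - 41999 = (233 + sqrt(41)) - 41999 = -41766 + sqrt(41)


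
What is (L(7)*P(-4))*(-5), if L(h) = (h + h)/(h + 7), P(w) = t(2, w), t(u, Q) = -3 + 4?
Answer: -5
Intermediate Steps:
t(u, Q) = 1
P(w) = 1
L(h) = 2*h/(7 + h) (L(h) = (2*h)/(7 + h) = 2*h/(7 + h))
(L(7)*P(-4))*(-5) = ((2*7/(7 + 7))*1)*(-5) = ((2*7/14)*1)*(-5) = ((2*7*(1/14))*1)*(-5) = (1*1)*(-5) = 1*(-5) = -5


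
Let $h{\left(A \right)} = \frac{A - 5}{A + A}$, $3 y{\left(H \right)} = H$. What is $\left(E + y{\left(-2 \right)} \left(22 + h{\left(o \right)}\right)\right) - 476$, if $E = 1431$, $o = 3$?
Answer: $\frac{8465}{9} \approx 940.56$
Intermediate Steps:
$y{\left(H \right)} = \frac{H}{3}$
$h{\left(A \right)} = \frac{-5 + A}{2 A}$
$\left(E + y{\left(-2 \right)} \left(22 + h{\left(o \right)}\right)\right) - 476 = \left(1431 + \frac{1}{3} \left(-2\right) \left(22 + \frac{-5 + 3}{2 \cdot 3}\right)\right) - 476 = \left(1431 - \frac{2 \left(22 + \frac{1}{2} \cdot \frac{1}{3} \left(-2\right)\right)}{3}\right) - 476 = \left(1431 - \frac{2 \left(22 - \frac{1}{3}\right)}{3}\right) - 476 = \left(1431 - \frac{130}{9}\right) - 476 = \frac{12749}{9} - 476 = \frac{8465}{9}$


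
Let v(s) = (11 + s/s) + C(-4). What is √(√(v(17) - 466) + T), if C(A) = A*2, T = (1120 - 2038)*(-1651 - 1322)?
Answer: √(2729214 + I*√462) ≈ 1652.0 + 0.006*I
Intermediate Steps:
T = 2729214 (T = -918*(-2973) = 2729214)
C(A) = 2*A
v(s) = 4 (v(s) = (11 + s/s) + 2*(-4) = (11 + 1) - 8 = 12 - 8 = 4)
√(√(v(17) - 466) + T) = √(√(4 - 466) + 2729214) = √(√(-462) + 2729214) = √(I*√462 + 2729214) = √(2729214 + I*√462)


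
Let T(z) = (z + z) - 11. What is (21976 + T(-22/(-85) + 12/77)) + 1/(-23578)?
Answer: 3389723064489/154318010 ≈ 21966.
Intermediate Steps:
T(z) = -11 + 2*z (T(z) = 2*z - 11 = -11 + 2*z)
(21976 + T(-22/(-85) + 12/77)) + 1/(-23578) = (21976 + (-11 + 2*(-22/(-85) + 12/77))) + 1/(-23578) = (21976 + (-11 + 2*(-22*(-1/85) + 12*(1/77)))) - 1/23578 = (21976 + (-11 + 2*(22/85 + 12/77))) - 1/23578 = (21976 + (-11 + 2*(2714/6545))) - 1/23578 = (21976 + (-11 + 5428/6545)) - 1/23578 = (21976 - 66567/6545) - 1/23578 = 143766353/6545 - 1/23578 = 3389723064489/154318010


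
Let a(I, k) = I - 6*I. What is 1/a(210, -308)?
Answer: -1/1050 ≈ -0.00095238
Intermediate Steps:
a(I, k) = -5*I
1/a(210, -308) = 1/(-5*210) = 1/(-1050) = -1/1050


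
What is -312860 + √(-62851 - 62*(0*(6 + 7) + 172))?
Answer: -312860 + 13*I*√435 ≈ -3.1286e+5 + 271.14*I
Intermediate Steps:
-312860 + √(-62851 - 62*(0*(6 + 7) + 172)) = -312860 + √(-62851 - 62*(0*13 + 172)) = -312860 + √(-62851 - 62*(0 + 172)) = -312860 + √(-62851 - 62*172) = -312860 + √(-62851 - 10664) = -312860 + √(-73515) = -312860 + 13*I*√435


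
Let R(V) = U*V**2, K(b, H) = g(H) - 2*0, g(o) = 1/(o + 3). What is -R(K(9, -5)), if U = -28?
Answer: 7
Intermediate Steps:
g(o) = 1/(3 + o)
K(b, H) = 1/(3 + H) (K(b, H) = 1/(3 + H) - 2*0 = 1/(3 + H) + 0 = 1/(3 + H))
R(V) = -28*V**2
-R(K(9, -5)) = -(-28)*(1/(3 - 5))**2 = -(-28)*(1/(-2))**2 = -(-28)*(-1/2)**2 = -(-28)/4 = -1*(-7) = 7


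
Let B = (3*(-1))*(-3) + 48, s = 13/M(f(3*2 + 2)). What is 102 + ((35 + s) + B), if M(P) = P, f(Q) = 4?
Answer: 789/4 ≈ 197.25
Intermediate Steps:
s = 13/4 ≈ 3.2500
B = 57 (B = -3*(-3) + 48 = 9 + 48 = 57)
102 + ((35 + s) + B) = 102 + ((35 + 13/4) + 57) = 102 + (153/4 + 57) = 102 + 381/4 = 789/4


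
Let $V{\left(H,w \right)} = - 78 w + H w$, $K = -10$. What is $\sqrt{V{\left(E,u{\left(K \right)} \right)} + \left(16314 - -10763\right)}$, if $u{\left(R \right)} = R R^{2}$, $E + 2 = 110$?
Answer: $i \sqrt{2923} \approx 54.065 i$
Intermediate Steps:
$E = 108$ ($E = -2 + 110 = 108$)
$u{\left(R \right)} = R^{3}$
$\sqrt{V{\left(E,u{\left(K \right)} \right)} + \left(16314 - -10763\right)} = \sqrt{\left(-10\right)^{3} \left(-78 + 108\right) + \left(16314 - -10763\right)} = \sqrt{\left(-1000\right) 30 + \left(16314 + 10763\right)} = \sqrt{-30000 + 27077} = \sqrt{-2923} = i \sqrt{2923}$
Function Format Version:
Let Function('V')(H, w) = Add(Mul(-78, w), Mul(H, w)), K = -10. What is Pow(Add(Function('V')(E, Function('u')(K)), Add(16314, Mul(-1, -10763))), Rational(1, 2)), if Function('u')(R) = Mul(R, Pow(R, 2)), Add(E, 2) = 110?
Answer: Mul(I, Pow(2923, Rational(1, 2))) ≈ Mul(54.065, I)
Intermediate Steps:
E = 108 (E = Add(-2, 110) = 108)
Function('u')(R) = Pow(R, 3)
Pow(Add(Function('V')(E, Function('u')(K)), Add(16314, Mul(-1, -10763))), Rational(1, 2)) = Pow(Add(Mul(Pow(-10, 3), Add(-78, 108)), Add(16314, Mul(-1, -10763))), Rational(1, 2)) = Pow(Add(Mul(-1000, 30), Add(16314, 10763)), Rational(1, 2)) = Pow(Add(-30000, 27077), Rational(1, 2)) = Pow(-2923, Rational(1, 2)) = Mul(I, Pow(2923, Rational(1, 2)))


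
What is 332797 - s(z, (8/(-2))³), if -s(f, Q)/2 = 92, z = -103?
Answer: 332981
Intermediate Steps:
s(f, Q) = -184 (s(f, Q) = -2*92 = -184)
332797 - s(z, (8/(-2))³) = 332797 - 1*(-184) = 332797 + 184 = 332981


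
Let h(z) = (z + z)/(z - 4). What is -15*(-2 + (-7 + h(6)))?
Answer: 45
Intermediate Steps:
h(z) = 2*z/(-4 + z) (h(z) = (2*z)/(-4 + z) = 2*z/(-4 + z))
-15*(-2 + (-7 + h(6))) = -15*(-2 + (-7 + 2*6/(-4 + 6))) = -15*(-2 + (-7 + 2*6/2)) = -15*(-2 + (-7 + 2*6*(½))) = -15*(-2 + (-7 + 6)) = -15*(-2 - 1) = -15*(-3) = 45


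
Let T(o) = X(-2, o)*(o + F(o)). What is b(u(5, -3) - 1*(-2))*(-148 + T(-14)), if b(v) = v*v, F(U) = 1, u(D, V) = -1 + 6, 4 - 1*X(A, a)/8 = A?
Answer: -37828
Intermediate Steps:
X(A, a) = 32 - 8*A
u(D, V) = 5
T(o) = 48 + 48*o (T(o) = (32 - 8*(-2))*(o + 1) = (32 + 16)*(1 + o) = 48*(1 + o) = 48 + 48*o)
b(v) = v²
b(u(5, -3) - 1*(-2))*(-148 + T(-14)) = (5 - 1*(-2))²*(-148 + (48 + 48*(-14))) = (5 + 2)²*(-148 + (48 - 672)) = 7²*(-148 - 624) = 49*(-772) = -37828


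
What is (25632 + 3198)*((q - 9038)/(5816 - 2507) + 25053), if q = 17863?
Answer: 796757431220/1103 ≈ 7.2236e+8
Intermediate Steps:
(25632 + 3198)*((q - 9038)/(5816 - 2507) + 25053) = (25632 + 3198)*((17863 - 9038)/(5816 - 2507) + 25053) = 28830*(8825/3309 + 25053) = 28830*(82909202/3309) = 796757431220/1103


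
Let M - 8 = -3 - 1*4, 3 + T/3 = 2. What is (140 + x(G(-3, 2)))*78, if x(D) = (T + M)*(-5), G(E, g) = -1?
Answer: 11700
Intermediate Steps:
T = -3 (T = -9 + 3*2 = -9 + 6 = -3)
M = 1 (M = 8 + (-3 - 1*4) = 8 + (-3 - 4) = 8 - 7 = 1)
x(D) = 10 (x(D) = (-3 + 1)*(-5) = -2*(-5) = 10)
(140 + x(G(-3, 2)))*78 = (140 + 10)*78 = 150*78 = 11700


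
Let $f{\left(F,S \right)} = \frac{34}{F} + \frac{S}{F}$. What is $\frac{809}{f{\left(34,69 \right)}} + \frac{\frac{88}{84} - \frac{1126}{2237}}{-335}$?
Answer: $\frac{432867402766}{1620941385} \approx 267.05$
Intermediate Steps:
$\frac{809}{f{\left(34,69 \right)}} + \frac{\frac{88}{84} - \frac{1126}{2237}}{-335} = \frac{809}{\frac{1}{34} \left(34 + 69\right)} + \frac{\frac{88}{84} - \frac{1126}{2237}}{-335} = \frac{809}{\frac{1}{34} \cdot 103} + \left(88 \cdot \frac{1}{84} - \frac{1126}{2237}\right) \left(- \frac{1}{335}\right) = \frac{809}{\frac{103}{34}} + \left(\frac{22}{21} - \frac{1126}{2237}\right) \left(- \frac{1}{335}\right) = 809 \cdot \frac{34}{103} + \frac{25568}{46977} \left(- \frac{1}{335}\right) = \frac{27506}{103} - \frac{25568}{15737295} = \frac{432867402766}{1620941385}$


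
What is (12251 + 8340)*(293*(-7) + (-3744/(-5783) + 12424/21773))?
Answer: -5314428546410055/125913259 ≈ -4.2207e+7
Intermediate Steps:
(12251 + 8340)*(293*(-7) + (-3744/(-5783) + 12424/21773)) = 20591*(-2051 + (-3744*(-1/5783) + 12424*(1/21773))) = 20591*(-2051 + (3744/5783 + 12424/21773)) = 20591*(-2051 + 153366104/125913259) = 20591*(-258094728105/125913259) = -5314428546410055/125913259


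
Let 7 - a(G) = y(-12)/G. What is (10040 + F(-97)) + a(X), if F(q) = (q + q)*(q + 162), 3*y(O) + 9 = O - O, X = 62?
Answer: -158903/62 ≈ -2563.0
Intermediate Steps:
y(O) = -3 (y(O) = -3 + (O - O)/3 = -3 + (⅓)*0 = -3 + 0 = -3)
F(q) = 2*q*(162 + q) (F(q) = (2*q)*(162 + q) = 2*q*(162 + q))
a(G) = 7 + 3/G (a(G) = 7 - (-3)/G = 7 + 3/G)
(10040 + F(-97)) + a(X) = (10040 + 2*(-97)*(162 - 97)) + (7 + 3/62) = (10040 + 2*(-97)*65) + (7 + 3*(1/62)) = (10040 - 12610) + (7 + 3/62) = -2570 + 437/62 = -158903/62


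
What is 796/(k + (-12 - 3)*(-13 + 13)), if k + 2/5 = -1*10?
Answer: -995/13 ≈ -76.538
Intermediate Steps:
k = -52/5 (k = -2/5 - 1*10 = -2/5 - 10 = -52/5 ≈ -10.400)
796/(k + (-12 - 3)*(-13 + 13)) = 796/(-52/5 + (-12 - 3)*(-13 + 13)) = 796/(-52/5 - 15*0) = 796/(-52/5 + 0) = 796/(-52/5) = 796*(-5/52) = -995/13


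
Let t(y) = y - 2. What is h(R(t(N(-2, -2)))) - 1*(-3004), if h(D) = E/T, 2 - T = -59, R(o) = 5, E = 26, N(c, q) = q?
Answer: 183270/61 ≈ 3004.4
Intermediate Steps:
t(y) = -2 + y
T = 61 (T = 2 - 1*(-59) = 2 + 59 = 61)
h(D) = 26/61
h(R(t(N(-2, -2)))) - 1*(-3004) = 26/61 - 1*(-3004) = 26/61 + 3004 = 183270/61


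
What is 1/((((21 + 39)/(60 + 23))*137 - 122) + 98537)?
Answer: 83/8176665 ≈ 1.0151e-5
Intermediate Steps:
1/((((21 + 39)/(60 + 23))*137 - 122) + 98537) = 1/(((60/83)*137 - 122) + 98537) = 1/((8220/83 - 122) + 98537) = 1/(-1906/83 + 98537) = 1/(8176665/83) = 83/8176665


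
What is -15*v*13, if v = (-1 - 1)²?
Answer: -780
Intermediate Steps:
v = 4 (v = (-2)² = 4)
-15*v*13 = -15*4*13 = -60*13 = -780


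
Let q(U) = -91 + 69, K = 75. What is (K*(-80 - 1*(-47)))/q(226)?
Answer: 225/2 ≈ 112.50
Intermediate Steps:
q(U) = -22
(K*(-80 - 1*(-47)))/q(226) = (75*(-80 - 1*(-47)))/(-22) = (75*(-80 + 47))*(-1/22) = (75*(-33))*(-1/22) = -2475*(-1/22) = 225/2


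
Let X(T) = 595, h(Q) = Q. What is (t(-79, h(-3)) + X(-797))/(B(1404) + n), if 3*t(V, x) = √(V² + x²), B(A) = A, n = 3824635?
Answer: 85/546577 + 25*√10/11478117 ≈ 0.00016240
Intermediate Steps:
t(V, x) = √(V² + x²)/3
(t(-79, h(-3)) + X(-797))/(B(1404) + n) = (√((-79)² + (-3)²)/3 + 595)/(1404 + 3824635) = (√(6241 + 9)/3 + 595)/3826039 = (√6250/3 + 595)*(1/3826039) = ((25*√10)/3 + 595)*(1/3826039) = (25*√10/3 + 595)*(1/3826039) = (595 + 25*√10/3)*(1/3826039) = 85/546577 + 25*√10/11478117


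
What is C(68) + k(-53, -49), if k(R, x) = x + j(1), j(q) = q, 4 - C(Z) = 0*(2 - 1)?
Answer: -44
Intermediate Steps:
C(Z) = 4 (C(Z) = 4 - 0*(2 - 1) = 4 - 0 = 4 - 1*0 = 4 + 0 = 4)
k(R, x) = 1 + x (k(R, x) = x + 1 = 1 + x)
C(68) + k(-53, -49) = 4 + (1 - 49) = 4 - 48 = -44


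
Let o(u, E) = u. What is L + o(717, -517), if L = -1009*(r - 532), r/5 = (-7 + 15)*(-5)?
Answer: 739305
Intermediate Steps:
r = -200 (r = 5*((-7 + 15)*(-5)) = 5*(8*(-5)) = 5*(-40) = -200)
L = 738588 (L = -1009*(-200 - 532) = -1009*(-732) = 738588)
L + o(717, -517) = 738588 + 717 = 739305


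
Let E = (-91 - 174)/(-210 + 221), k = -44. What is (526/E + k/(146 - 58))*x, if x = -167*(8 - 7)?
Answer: 1976779/530 ≈ 3729.8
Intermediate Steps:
E = -265/11 ≈ -24.091
x = -167 (x = -167*1 = -167)
(526/E + k/(146 - 58))*x = (526/(-265/11) - 44/(146 - 58))*(-167) = (526*(-11/265) - 44/88)*(-167) = (-5786/265 - 44*1/88)*(-167) = (-5786/265 - ½)*(-167) = -11837/530*(-167) = 1976779/530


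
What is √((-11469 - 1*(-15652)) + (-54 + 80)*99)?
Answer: √6757 ≈ 82.201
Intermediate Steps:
√((-11469 - 1*(-15652)) + (-54 + 80)*99) = √((-11469 + 15652) + 26*99) = √(4183 + 2574) = √6757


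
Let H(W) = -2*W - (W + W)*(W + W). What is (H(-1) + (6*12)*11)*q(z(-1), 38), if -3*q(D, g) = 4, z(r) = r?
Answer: -3160/3 ≈ -1053.3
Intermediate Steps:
q(D, g) = -4/3 (q(D, g) = -⅓*4 = -4/3)
H(W) = -4*W² - 2*W (H(W) = -2*W - 2*W*2*W = -2*W - 4*W² = -4*W² - 2*W)
(H(-1) + (6*12)*11)*q(z(-1), 38) = (-2*(-1)*(1 + 2*(-1)) + (6*12)*11)*(-4/3) = (-2*(-1)*(1 - 2) + 72*11)*(-4/3) = (-2*(-1)*(-1) + 792)*(-4/3) = (-2 + 792)*(-4/3) = 790*(-4/3) = -3160/3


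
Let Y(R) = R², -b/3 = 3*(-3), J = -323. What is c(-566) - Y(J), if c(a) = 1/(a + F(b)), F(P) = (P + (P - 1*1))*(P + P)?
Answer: -239539383/2296 ≈ -1.0433e+5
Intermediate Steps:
b = 27 (b = -9*(-3) = -3*(-9) = 27)
F(P) = 2*P*(-1 + 2*P) (F(P) = (P + (P - 1))*(2*P) = (P + (-1 + P))*(2*P) = (-1 + 2*P)*(2*P) = 2*P*(-1 + 2*P))
c(a) = 1/(2862 + a) (c(a) = 1/(a + 2*27*(-1 + 2*27)) = 1/(a + 2*27*(-1 + 54)) = 1/(a + 2*27*53) = 1/(a + 2862) = 1/(2862 + a))
c(-566) - Y(J) = 1/(2862 - 566) - 1*(-323)² = 1/2296 - 1*104329 = 1/2296 - 104329 = -239539383/2296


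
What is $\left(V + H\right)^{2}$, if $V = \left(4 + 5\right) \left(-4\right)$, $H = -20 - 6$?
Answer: $3844$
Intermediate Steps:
$H = -26$
$V = -36$ ($V = 9 \left(-4\right) = -36$)
$\left(V + H\right)^{2} = \left(-36 - 26\right)^{2} = \left(-62\right)^{2} = 3844$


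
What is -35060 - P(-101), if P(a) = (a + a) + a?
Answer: -34757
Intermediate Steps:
P(a) = 3*a (P(a) = 2*a + a = 3*a)
-35060 - P(-101) = -35060 - 3*(-101) = -35060 - 1*(-303) = -35060 + 303 = -34757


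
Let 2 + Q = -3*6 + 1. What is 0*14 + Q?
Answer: -19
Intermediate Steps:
Q = -19 (Q = -2 + (-3*6 + 1) = -2 + (-18 + 1) = -2 - 17 = -19)
0*14 + Q = 0*14 - 19 = 0 - 19 = -19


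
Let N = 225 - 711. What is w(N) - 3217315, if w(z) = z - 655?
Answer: -3218456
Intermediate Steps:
N = -486
w(z) = -655 + z
w(N) - 3217315 = (-655 - 486) - 3217315 = -1141 - 3217315 = -3218456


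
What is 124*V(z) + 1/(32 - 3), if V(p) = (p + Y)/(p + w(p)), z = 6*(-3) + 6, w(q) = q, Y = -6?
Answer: 2698/29 ≈ 93.034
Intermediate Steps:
z = -12 (z = -18 + 6 = -12)
V(p) = (-6 + p)/(2*p) (V(p) = (p - 6)/(p + p) = (-6 + p)/((2*p)) = (-6 + p)*(1/(2*p)) = (-6 + p)/(2*p))
124*V(z) + 1/(32 - 3) = 124*((½)*(-6 - 12)/(-12)) + 1/(32 - 3) = 124*((½)*(-1/12)*(-18)) + 1/29 = 124*(¾) + 1/29 = 93 + 1/29 = 2698/29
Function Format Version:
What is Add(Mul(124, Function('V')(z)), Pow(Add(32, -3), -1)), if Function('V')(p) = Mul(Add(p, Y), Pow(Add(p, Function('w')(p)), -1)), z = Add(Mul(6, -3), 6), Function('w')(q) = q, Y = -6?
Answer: Rational(2698, 29) ≈ 93.034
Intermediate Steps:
z = -12 (z = Add(-18, 6) = -12)
Function('V')(p) = Mul(Rational(1, 2), Pow(p, -1), Add(-6, p)) (Function('V')(p) = Mul(Add(p, -6), Pow(Add(p, p), -1)) = Mul(Add(-6, p), Pow(Mul(2, p), -1)) = Mul(Add(-6, p), Mul(Rational(1, 2), Pow(p, -1))) = Mul(Rational(1, 2), Pow(p, -1), Add(-6, p)))
Add(Mul(124, Function('V')(z)), Pow(Add(32, -3), -1)) = Add(Mul(124, Mul(Rational(1, 2), Pow(-12, -1), Add(-6, -12))), Pow(Add(32, -3), -1)) = Add(Mul(124, Mul(Rational(1, 2), Rational(-1, 12), -18)), Pow(29, -1)) = Add(Mul(124, Rational(3, 4)), Rational(1, 29)) = Add(93, Rational(1, 29)) = Rational(2698, 29)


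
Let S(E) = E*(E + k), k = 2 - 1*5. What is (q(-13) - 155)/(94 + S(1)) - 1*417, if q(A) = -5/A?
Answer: -250371/598 ≈ -418.68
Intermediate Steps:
k = -3 (k = 2 - 5 = -3)
S(E) = E*(-3 + E) (S(E) = E*(E - 3) = E*(-3 + E))
(q(-13) - 155)/(94 + S(1)) - 1*417 = (-5/(-13) - 155)/(94 + 1*(-3 + 1)) - 1*417 = (-5*(-1/13) - 155)/(94 + 1*(-2)) - 417 = (5/13 - 155)/(94 - 2) - 417 = -2010/13/92 - 417 = -2010/13*1/92 - 417 = -1005/598 - 417 = -250371/598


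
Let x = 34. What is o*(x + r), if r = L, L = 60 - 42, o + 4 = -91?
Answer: -4940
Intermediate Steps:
o = -95 (o = -4 - 91 = -95)
L = 18
r = 18
o*(x + r) = -95*(34 + 18) = -95*52 = -4940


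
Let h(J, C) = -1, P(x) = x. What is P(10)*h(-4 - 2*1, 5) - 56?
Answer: -66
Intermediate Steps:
P(10)*h(-4 - 2*1, 5) - 56 = 10*(-1) - 56 = -10 - 56 = -66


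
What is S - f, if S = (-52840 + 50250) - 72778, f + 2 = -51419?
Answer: -23947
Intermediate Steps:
f = -51421 (f = -2 - 51419 = -51421)
S = -75368 (S = -2590 - 72778 = -75368)
S - f = -75368 - 1*(-51421) = -75368 + 51421 = -23947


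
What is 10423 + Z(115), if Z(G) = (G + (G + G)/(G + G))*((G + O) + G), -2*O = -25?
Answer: 38553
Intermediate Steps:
O = 25/2 (O = -½*(-25) = 25/2 ≈ 12.500)
Z(G) = (1 + G)*(25/2 + 2*G) (Z(G) = (G + (G + G)/(G + G))*((G + 25/2) + G) = (G + (2*G)/((2*G)))*((25/2 + G) + G) = (G + (2*G)*(1/(2*G)))*(25/2 + 2*G) = (G + 1)*(25/2 + 2*G) = (1 + G)*(25/2 + 2*G))
10423 + Z(115) = 10423 + (25/2 + 2*115² + (29/2)*115) = 10423 + (25/2 + 2*13225 + 3335/2) = 10423 + (25/2 + 26450 + 3335/2) = 10423 + 28130 = 38553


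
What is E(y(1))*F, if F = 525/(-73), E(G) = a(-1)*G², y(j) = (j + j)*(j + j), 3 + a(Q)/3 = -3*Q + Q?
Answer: 25200/73 ≈ 345.21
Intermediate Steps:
a(Q) = -9 - 6*Q (a(Q) = -9 + 3*(-3*Q + Q) = -9 + 3*(-2*Q) = -9 - 6*Q)
y(j) = 4*j² (y(j) = (2*j)*(2*j) = 4*j²)
E(G) = -3*G² (E(G) = (-9 - 6*(-1))*G² = (-9 + 6)*G² = -3*G²)
F = -525/73 (F = 525*(-1/73) = -525/73 ≈ -7.1918)
E(y(1))*F = -3*(4*1²)²*(-525/73) = -3*(4*1)²*(-525/73) = -3*4²*(-525/73) = -3*16*(-525/73) = -48*(-525/73) = 25200/73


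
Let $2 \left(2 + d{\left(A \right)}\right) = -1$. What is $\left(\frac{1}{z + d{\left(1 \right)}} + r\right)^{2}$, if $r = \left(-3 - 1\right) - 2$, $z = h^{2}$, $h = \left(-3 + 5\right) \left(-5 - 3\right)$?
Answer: $\frac{9241600}{257049} \approx 35.953$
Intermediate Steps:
$d{\left(A \right)} = - \frac{5}{2}$ ($d{\left(A \right)} = -2 + \frac{1}{2} \left(-1\right) = -2 - \frac{1}{2} = - \frac{5}{2}$)
$h = -16$ ($h = 2 \left(-8\right) = -16$)
$z = 256$ ($z = \left(-16\right)^{2} = 256$)
$r = -6$ ($r = -4 - 2 = -6$)
$\left(\frac{1}{z + d{\left(1 \right)}} + r\right)^{2} = \left(\frac{1}{256 - \frac{5}{2}} - 6\right)^{2} = \left(\frac{1}{\frac{507}{2}} - 6\right)^{2} = \left(\frac{2}{507} - 6\right)^{2} = \left(- \frac{3040}{507}\right)^{2} = \frac{9241600}{257049}$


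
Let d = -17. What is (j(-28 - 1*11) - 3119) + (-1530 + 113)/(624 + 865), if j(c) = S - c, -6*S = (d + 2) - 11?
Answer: -13743254/4467 ≈ -3076.6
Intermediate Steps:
S = 13/3 (S = -((-17 + 2) - 11)/6 = -(-15 - 11)/6 = -⅙*(-26) = 13/3 ≈ 4.3333)
j(c) = 13/3 - c
(j(-28 - 1*11) - 3119) + (-1530 + 113)/(624 + 865) = ((13/3 - (-28 - 1*11)) - 3119) + (-1530 + 113)/(624 + 865) = ((13/3 - (-28 - 11)) - 3119) - 1417/1489 = ((13/3 - 1*(-39)) - 3119) - 1417*1/1489 = ((13/3 + 39) - 3119) - 1417/1489 = (130/3 - 3119) - 1417/1489 = -9227/3 - 1417/1489 = -13743254/4467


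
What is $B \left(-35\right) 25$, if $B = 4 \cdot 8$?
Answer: $-28000$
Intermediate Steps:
$B = 32$
$B \left(-35\right) 25 = 32 \left(-35\right) 25 = \left(-1120\right) 25 = -28000$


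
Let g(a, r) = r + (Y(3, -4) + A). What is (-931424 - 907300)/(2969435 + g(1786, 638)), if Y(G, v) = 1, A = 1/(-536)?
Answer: -328518688/530653221 ≈ -0.61908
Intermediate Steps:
A = -1/536 ≈ -0.0018657
g(a, r) = 535/536 + r (g(a, r) = r + (1 - 1/536) = r + 535/536 = 535/536 + r)
(-931424 - 907300)/(2969435 + g(1786, 638)) = (-931424 - 907300)/(2969435 + (535/536 + 638)) = -1838724/(2969435 + 342503/536) = -1838724/1591959663/536 = -1838724*536/1591959663 = -328518688/530653221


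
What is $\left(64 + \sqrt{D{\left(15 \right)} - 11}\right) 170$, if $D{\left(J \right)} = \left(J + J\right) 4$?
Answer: $10880 + 170 \sqrt{109} \approx 12655.0$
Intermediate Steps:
$D{\left(J \right)} = 8 J$ ($D{\left(J \right)} = 2 J 4 = 8 J$)
$\left(64 + \sqrt{D{\left(15 \right)} - 11}\right) 170 = \left(64 + \sqrt{8 \cdot 15 - 11}\right) 170 = \left(64 + \sqrt{120 - 11}\right) 170 = \left(64 + \sqrt{109}\right) 170 = 10880 + 170 \sqrt{109}$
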